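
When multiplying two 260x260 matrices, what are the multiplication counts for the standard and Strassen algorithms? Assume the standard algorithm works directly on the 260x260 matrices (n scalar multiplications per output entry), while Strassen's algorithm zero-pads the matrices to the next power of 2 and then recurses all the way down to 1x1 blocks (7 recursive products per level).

Matrix multiplication for 260x260 matrices:

Strassen's algorithm requires power-of-2 dimensions. Pad 260x260 to 512x512 (next power of 2).

Standard algorithm: 260^3 = 17576000 multiplications
Strassen's algorithm: 7^(log2(512)) = 7^9 = 40353607 multiplications
Difference: 17576000 - 40353607 = -22777607 (Strassen uses MORE here due to padding overhead — for small or just-over-power-of-2 n, padding can outweigh the per-level savings)

Standard: 17576000 multiplications (260^3). Strassen: 40353607 multiplications (7^9, after padding to 512x512). Strassen reduces 8 recursive multiplications to 7 at each level.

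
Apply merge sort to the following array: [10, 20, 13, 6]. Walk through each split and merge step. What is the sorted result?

Merge sort trace:

Split: [10, 20, 13, 6] -> [10, 20] and [13, 6]
  Split: [10, 20] -> [10] and [20]
  Merge: [10] + [20] -> [10, 20]
  Split: [13, 6] -> [13] and [6]
  Merge: [13] + [6] -> [6, 13]
Merge: [10, 20] + [6, 13] -> [6, 10, 13, 20]

Final sorted array: [6, 10, 13, 20]

The merge sort proceeds by recursively splitting the array and merging sorted halves.
After all merges, the sorted array is [6, 10, 13, 20].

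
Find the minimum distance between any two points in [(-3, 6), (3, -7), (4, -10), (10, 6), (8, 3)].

Computing all pairwise distances among 5 points:

d((-3, 6), (3, -7)) = 14.3178
d((-3, 6), (4, -10)) = 17.4642
d((-3, 6), (10, 6)) = 13.0
d((-3, 6), (8, 3)) = 11.4018
d((3, -7), (4, -10)) = 3.1623 <-- minimum
d((3, -7), (10, 6)) = 14.7648
d((3, -7), (8, 3)) = 11.1803
d((4, -10), (10, 6)) = 17.088
d((4, -10), (8, 3)) = 13.6015
d((10, 6), (8, 3)) = 3.6056

Closest pair: (3, -7) and (4, -10) with distance 3.1623

The closest pair is (3, -7) and (4, -10) with Euclidean distance 3.1623. For 5 points, brute-force pairwise comparison is shown above. For large n, the divide-and-conquer algorithm (sort by x, recurse on halves, check the dividing strip) achieves O(n log n).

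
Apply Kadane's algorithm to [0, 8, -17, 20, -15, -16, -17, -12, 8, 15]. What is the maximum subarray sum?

Using Kadane's algorithm on [0, 8, -17, 20, -15, -16, -17, -12, 8, 15]:

Scanning through the array:
Position 1 (value 8): max_ending_here = 8, max_so_far = 8
Position 2 (value -17): max_ending_here = -9, max_so_far = 8
Position 3 (value 20): max_ending_here = 20, max_so_far = 20
Position 4 (value -15): max_ending_here = 5, max_so_far = 20
Position 5 (value -16): max_ending_here = -11, max_so_far = 20
Position 6 (value -17): max_ending_here = -17, max_so_far = 20
Position 7 (value -12): max_ending_here = -12, max_so_far = 20
Position 8 (value 8): max_ending_here = 8, max_so_far = 20
Position 9 (value 15): max_ending_here = 23, max_so_far = 23

Maximum subarray: [8, 15]
Maximum sum: 23

The maximum subarray is [8, 15] with sum 23. This subarray runs from index 8 to index 9.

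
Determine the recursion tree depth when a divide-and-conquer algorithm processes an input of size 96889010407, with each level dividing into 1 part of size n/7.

For divide and conquer with division factor 7:

Problem sizes at each level:
Level 0: 96889010407
Level 1: 13841287201
Level 2: 1977326743
Level 3: 282475249
Level 4: 40353607
Level 5: 5764801
Level 6: 823543
Level 7: 117649
Level 8: 16807
Level 9: 2401
Level 10: 343
Level 11: 49
Level 12: 7
Level 13: 1

The root is level 0 and the size-1 base case is level 13 (the tree spans levels 0 through 13, i.e. 14 levels counting the root), so the depth is the number of divisions: log_7(96889010407) = 13

The recursion tree depth is log_7(96889010407) = 13. At each level, the problem size is divided by 7, so it takes 13 divisions to reduce to a base case of size 1. The algorithm makes 1 recursive call at each level.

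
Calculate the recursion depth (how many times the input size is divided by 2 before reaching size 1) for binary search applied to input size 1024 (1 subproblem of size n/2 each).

For divide and conquer with division factor 2:

Problem sizes at each level:
Level 0: 1024
Level 1: 512
Level 2: 256
Level 3: 128
Level 4: 64
Level 5: 32
Level 6: 16
Level 7: 8
Level 8: 4
Level 9: 2
Level 10: 1

The root is level 0 and the size-1 base case is level 10 (the tree spans levels 0 through 10, i.e. 11 levels counting the root), so the depth is the number of divisions: log_2(1024) = 10

The recursion tree depth is log_2(1024) = 10. At each level, the problem size is divided by 2, so it takes 10 divisions to reduce to a base case of size 1. The algorithm makes 1 recursive call at each level.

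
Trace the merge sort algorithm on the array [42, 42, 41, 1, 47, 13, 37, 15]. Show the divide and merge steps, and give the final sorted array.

Merge sort trace:

Split: [42, 42, 41, 1, 47, 13, 37, 15] -> [42, 42, 41, 1] and [47, 13, 37, 15]
  Split: [42, 42, 41, 1] -> [42, 42] and [41, 1]
    Split: [42, 42] -> [42] and [42]
    Merge: [42] + [42] -> [42, 42]
    Split: [41, 1] -> [41] and [1]
    Merge: [41] + [1] -> [1, 41]
  Merge: [42, 42] + [1, 41] -> [1, 41, 42, 42]
  Split: [47, 13, 37, 15] -> [47, 13] and [37, 15]
    Split: [47, 13] -> [47] and [13]
    Merge: [47] + [13] -> [13, 47]
    Split: [37, 15] -> [37] and [15]
    Merge: [37] + [15] -> [15, 37]
  Merge: [13, 47] + [15, 37] -> [13, 15, 37, 47]
Merge: [1, 41, 42, 42] + [13, 15, 37, 47] -> [1, 13, 15, 37, 41, 42, 42, 47]

Final sorted array: [1, 13, 15, 37, 41, 42, 42, 47]

The merge sort proceeds by recursively splitting the array and merging sorted halves.
After all merges, the sorted array is [1, 13, 15, 37, 41, 42, 42, 47].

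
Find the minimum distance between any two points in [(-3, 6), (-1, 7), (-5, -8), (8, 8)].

Computing all pairwise distances among 4 points:

d((-3, 6), (-1, 7)) = 2.2361 <-- minimum
d((-3, 6), (-5, -8)) = 14.1421
d((-3, 6), (8, 8)) = 11.1803
d((-1, 7), (-5, -8)) = 15.5242
d((-1, 7), (8, 8)) = 9.0554
d((-5, -8), (8, 8)) = 20.6155

Closest pair: (-3, 6) and (-1, 7) with distance 2.2361

The closest pair is (-3, 6) and (-1, 7) with Euclidean distance 2.2361. For 4 points, brute-force pairwise comparison is shown above. For large n, the divide-and-conquer algorithm (sort by x, recurse on halves, check the dividing strip) achieves O(n log n).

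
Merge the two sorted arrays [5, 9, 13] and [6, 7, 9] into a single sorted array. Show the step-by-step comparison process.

Merging process:

Compare 5 vs 6: take 5 from left. Merged: [5]
Compare 9 vs 6: take 6 from right. Merged: [5, 6]
Compare 9 vs 7: take 7 from right. Merged: [5, 6, 7]
Compare 9 vs 9: take 9 from left. Merged: [5, 6, 7, 9]
Compare 13 vs 9: take 9 from right. Merged: [5, 6, 7, 9, 9]
Append remaining from left: [13]. Merged: [5, 6, 7, 9, 9, 13]

Final merged array: [5, 6, 7, 9, 9, 13]
Total comparisons: 5

The merged array is [5, 6, 7, 9, 9, 13], requiring 5 comparisons. The merge step runs in O(n) time where n is the total number of elements.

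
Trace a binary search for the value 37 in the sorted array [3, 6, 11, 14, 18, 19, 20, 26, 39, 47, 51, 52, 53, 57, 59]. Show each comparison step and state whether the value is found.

Binary search for 37 in [3, 6, 11, 14, 18, 19, 20, 26, 39, 47, 51, 52, 53, 57, 59]:

lo=0, hi=14, mid=7, arr[mid]=26 -> 26 < 37, search right half
lo=8, hi=14, mid=11, arr[mid]=52 -> 52 > 37, search left half
lo=8, hi=10, mid=9, arr[mid]=47 -> 47 > 37, search left half
lo=8, hi=8, mid=8, arr[mid]=39 -> 39 > 37, search left half
lo=8 > hi=7, target 37 not found

Binary search determines that 37 is not in the array after 4 comparisons. The search space was exhausted without finding the target.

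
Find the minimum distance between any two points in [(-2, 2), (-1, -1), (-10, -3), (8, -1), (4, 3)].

Computing all pairwise distances among 5 points:

d((-2, 2), (-1, -1)) = 3.1623 <-- minimum
d((-2, 2), (-10, -3)) = 9.434
d((-2, 2), (8, -1)) = 10.4403
d((-2, 2), (4, 3)) = 6.0828
d((-1, -1), (-10, -3)) = 9.2195
d((-1, -1), (8, -1)) = 9.0
d((-1, -1), (4, 3)) = 6.4031
d((-10, -3), (8, -1)) = 18.1108
d((-10, -3), (4, 3)) = 15.2315
d((8, -1), (4, 3)) = 5.6569

Closest pair: (-2, 2) and (-1, -1) with distance 3.1623

The closest pair is (-2, 2) and (-1, -1) with Euclidean distance 3.1623. For 5 points, brute-force pairwise comparison is shown above. For large n, the divide-and-conquer algorithm (sort by x, recurse on halves, check the dividing strip) achieves O(n log n).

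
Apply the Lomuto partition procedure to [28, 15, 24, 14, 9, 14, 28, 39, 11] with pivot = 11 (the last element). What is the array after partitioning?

Lomuto partition with pivot = 11:

Initial array: [28, 15, 24, 14, 9, 14, 28, 39, 11]

arr[0]=28 > 11: no swap
arr[1]=15 > 11: no swap
arr[2]=24 > 11: no swap
arr[3]=14 > 11: no swap
arr[4]=9 <= 11: swap with position 0, array becomes [9, 15, 24, 14, 28, 14, 28, 39, 11]
arr[5]=14 > 11: no swap
arr[6]=28 > 11: no swap
arr[7]=39 > 11: no swap

Place pivot at position 1: [9, 11, 24, 14, 28, 14, 28, 39, 15]
Pivot position: 1

After partitioning with pivot 11, the array becomes [9, 11, 24, 14, 28, 14, 28, 39, 15]. The pivot is placed at index 1. All elements to the left of the pivot are <= 11, and all elements to the right are > 11.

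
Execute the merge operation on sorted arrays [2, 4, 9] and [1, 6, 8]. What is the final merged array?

Merging process:

Compare 2 vs 1: take 1 from right. Merged: [1]
Compare 2 vs 6: take 2 from left. Merged: [1, 2]
Compare 4 vs 6: take 4 from left. Merged: [1, 2, 4]
Compare 9 vs 6: take 6 from right. Merged: [1, 2, 4, 6]
Compare 9 vs 8: take 8 from right. Merged: [1, 2, 4, 6, 8]
Append remaining from left: [9]. Merged: [1, 2, 4, 6, 8, 9]

Final merged array: [1, 2, 4, 6, 8, 9]
Total comparisons: 5

The merged array is [1, 2, 4, 6, 8, 9], requiring 5 comparisons. The merge step runs in O(n) time where n is the total number of elements.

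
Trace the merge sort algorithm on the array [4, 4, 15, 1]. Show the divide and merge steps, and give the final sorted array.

Merge sort trace:

Split: [4, 4, 15, 1] -> [4, 4] and [15, 1]
  Split: [4, 4] -> [4] and [4]
  Merge: [4] + [4] -> [4, 4]
  Split: [15, 1] -> [15] and [1]
  Merge: [15] + [1] -> [1, 15]
Merge: [4, 4] + [1, 15] -> [1, 4, 4, 15]

Final sorted array: [1, 4, 4, 15]

The merge sort proceeds by recursively splitting the array and merging sorted halves.
After all merges, the sorted array is [1, 4, 4, 15].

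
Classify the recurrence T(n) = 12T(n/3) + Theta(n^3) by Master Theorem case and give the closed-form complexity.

Master Theorem for T(n) = 12T(n/3) + O(n^3):

a = 12, b = 3, c = 3
log_b(a) = log_3(12) = 2.2619

Case 3: c = 3 > log_3(12) = 2.2619
T(n) = O(n^3) = O(n^3)

For T(n) = 12T(n/3) + O(n^3): log_3(12) = 2.2619. This is Case 3 of the Master Theorem (c > log_b(a), work dominated by root), giving O(n^3).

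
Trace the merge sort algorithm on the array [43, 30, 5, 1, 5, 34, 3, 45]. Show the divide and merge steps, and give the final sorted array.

Merge sort trace:

Split: [43, 30, 5, 1, 5, 34, 3, 45] -> [43, 30, 5, 1] and [5, 34, 3, 45]
  Split: [43, 30, 5, 1] -> [43, 30] and [5, 1]
    Split: [43, 30] -> [43] and [30]
    Merge: [43] + [30] -> [30, 43]
    Split: [5, 1] -> [5] and [1]
    Merge: [5] + [1] -> [1, 5]
  Merge: [30, 43] + [1, 5] -> [1, 5, 30, 43]
  Split: [5, 34, 3, 45] -> [5, 34] and [3, 45]
    Split: [5, 34] -> [5] and [34]
    Merge: [5] + [34] -> [5, 34]
    Split: [3, 45] -> [3] and [45]
    Merge: [3] + [45] -> [3, 45]
  Merge: [5, 34] + [3, 45] -> [3, 5, 34, 45]
Merge: [1, 5, 30, 43] + [3, 5, 34, 45] -> [1, 3, 5, 5, 30, 34, 43, 45]

Final sorted array: [1, 3, 5, 5, 30, 34, 43, 45]

The merge sort proceeds by recursively splitting the array and merging sorted halves.
After all merges, the sorted array is [1, 3, 5, 5, 30, 34, 43, 45].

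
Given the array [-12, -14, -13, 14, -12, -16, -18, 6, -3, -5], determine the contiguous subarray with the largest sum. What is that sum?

Using Kadane's algorithm on [-12, -14, -13, 14, -12, -16, -18, 6, -3, -5]:

Scanning through the array:
Position 1 (value -14): max_ending_here = -14, max_so_far = -12
Position 2 (value -13): max_ending_here = -13, max_so_far = -12
Position 3 (value 14): max_ending_here = 14, max_so_far = 14
Position 4 (value -12): max_ending_here = 2, max_so_far = 14
Position 5 (value -16): max_ending_here = -14, max_so_far = 14
Position 6 (value -18): max_ending_here = -18, max_so_far = 14
Position 7 (value 6): max_ending_here = 6, max_so_far = 14
Position 8 (value -3): max_ending_here = 3, max_so_far = 14
Position 9 (value -5): max_ending_here = -2, max_so_far = 14

Maximum subarray: [14]
Maximum sum: 14

The maximum subarray is [14] with sum 14. This subarray runs from index 3 to index 3.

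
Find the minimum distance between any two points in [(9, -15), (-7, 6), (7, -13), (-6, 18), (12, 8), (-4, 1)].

Computing all pairwise distances among 6 points:

d((9, -15), (-7, 6)) = 26.4008
d((9, -15), (7, -13)) = 2.8284 <-- minimum
d((9, -15), (-6, 18)) = 36.2491
d((9, -15), (12, 8)) = 23.1948
d((9, -15), (-4, 1)) = 20.6155
d((-7, 6), (7, -13)) = 23.6008
d((-7, 6), (-6, 18)) = 12.0416
d((-7, 6), (12, 8)) = 19.105
d((-7, 6), (-4, 1)) = 5.831
d((7, -13), (-6, 18)) = 33.6155
d((7, -13), (12, 8)) = 21.587
d((7, -13), (-4, 1)) = 17.8045
d((-6, 18), (12, 8)) = 20.5913
d((-6, 18), (-4, 1)) = 17.1172
d((12, 8), (-4, 1)) = 17.4642

Closest pair: (9, -15) and (7, -13) with distance 2.8284

The closest pair is (9, -15) and (7, -13) with Euclidean distance 2.8284. For 6 points, brute-force pairwise comparison is shown above. For large n, the divide-and-conquer algorithm (sort by x, recurse on halves, check the dividing strip) achieves O(n log n).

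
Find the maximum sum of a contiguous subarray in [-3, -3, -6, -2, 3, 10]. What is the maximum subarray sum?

Using Kadane's algorithm on [-3, -3, -6, -2, 3, 10]:

Scanning through the array:
Position 1 (value -3): max_ending_here = -3, max_so_far = -3
Position 2 (value -6): max_ending_here = -6, max_so_far = -3
Position 3 (value -2): max_ending_here = -2, max_so_far = -2
Position 4 (value 3): max_ending_here = 3, max_so_far = 3
Position 5 (value 10): max_ending_here = 13, max_so_far = 13

Maximum subarray: [3, 10]
Maximum sum: 13

The maximum subarray is [3, 10] with sum 13. This subarray runs from index 4 to index 5.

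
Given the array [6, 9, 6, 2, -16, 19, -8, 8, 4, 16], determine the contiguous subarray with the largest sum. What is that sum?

Using Kadane's algorithm on [6, 9, 6, 2, -16, 19, -8, 8, 4, 16]:

Scanning through the array:
Position 1 (value 9): max_ending_here = 15, max_so_far = 15
Position 2 (value 6): max_ending_here = 21, max_so_far = 21
Position 3 (value 2): max_ending_here = 23, max_so_far = 23
Position 4 (value -16): max_ending_here = 7, max_so_far = 23
Position 5 (value 19): max_ending_here = 26, max_so_far = 26
Position 6 (value -8): max_ending_here = 18, max_so_far = 26
Position 7 (value 8): max_ending_here = 26, max_so_far = 26
Position 8 (value 4): max_ending_here = 30, max_so_far = 30
Position 9 (value 16): max_ending_here = 46, max_so_far = 46

Maximum subarray: [6, 9, 6, 2, -16, 19, -8, 8, 4, 16]
Maximum sum: 46

The maximum subarray is [6, 9, 6, 2, -16, 19, -8, 8, 4, 16] with sum 46. This subarray runs from index 0 to index 9.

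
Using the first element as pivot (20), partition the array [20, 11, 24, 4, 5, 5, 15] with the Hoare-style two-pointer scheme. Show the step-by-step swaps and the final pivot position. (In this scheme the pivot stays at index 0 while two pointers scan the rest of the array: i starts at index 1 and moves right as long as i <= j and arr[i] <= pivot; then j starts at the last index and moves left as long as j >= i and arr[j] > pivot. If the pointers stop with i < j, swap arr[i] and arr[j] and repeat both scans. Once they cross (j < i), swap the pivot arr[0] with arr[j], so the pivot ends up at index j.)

Hoare-style two-pointer partition with pivot = 20:

Initial array: [20, 11, 24, 4, 5, 5, 15]

Pointers start at i = 1, j = 6.
i stops at index 2 (arr[2]=24 > 20), j stops at index 6 (arr[6]=15 <= 20): swap arr[2] and arr[6], array becomes [20, 11, 15, 4, 5, 5, 24]
i ends at 6, j ends at 5: the pointers have crossed (j < i), so scanning stops.

Swap pivot arr[0] with arr[5] to place pivot at position 5: [5, 11, 15, 4, 5, 20, 24]
Pivot position: 5

After partitioning with pivot 20, the array becomes [5, 11, 15, 4, 5, 20, 24]. The pivot is placed at index 5. All elements to the left of the pivot are <= 20, and all elements to the right are > 20.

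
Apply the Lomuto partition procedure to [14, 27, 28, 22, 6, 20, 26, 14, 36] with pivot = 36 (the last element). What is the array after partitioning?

Lomuto partition with pivot = 36:

Initial array: [14, 27, 28, 22, 6, 20, 26, 14, 36]

arr[0]=14 <= 36: swap with position 0, array becomes [14, 27, 28, 22, 6, 20, 26, 14, 36]
arr[1]=27 <= 36: swap with position 1, array becomes [14, 27, 28, 22, 6, 20, 26, 14, 36]
arr[2]=28 <= 36: swap with position 2, array becomes [14, 27, 28, 22, 6, 20, 26, 14, 36]
arr[3]=22 <= 36: swap with position 3, array becomes [14, 27, 28, 22, 6, 20, 26, 14, 36]
arr[4]=6 <= 36: swap with position 4, array becomes [14, 27, 28, 22, 6, 20, 26, 14, 36]
arr[5]=20 <= 36: swap with position 5, array becomes [14, 27, 28, 22, 6, 20, 26, 14, 36]
arr[6]=26 <= 36: swap with position 6, array becomes [14, 27, 28, 22, 6, 20, 26, 14, 36]
arr[7]=14 <= 36: swap with position 7, array becomes [14, 27, 28, 22, 6, 20, 26, 14, 36]

Place pivot at position 8: [14, 27, 28, 22, 6, 20, 26, 14, 36]
Pivot position: 8

After partitioning with pivot 36, the array becomes [14, 27, 28, 22, 6, 20, 26, 14, 36]. The pivot is placed at index 8. All elements to the left of the pivot are <= 36, and all elements to the right are > 36.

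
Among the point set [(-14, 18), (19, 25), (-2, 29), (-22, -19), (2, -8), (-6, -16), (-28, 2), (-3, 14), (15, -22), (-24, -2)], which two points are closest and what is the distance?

Computing all pairwise distances among 10 points:

d((-14, 18), (19, 25)) = 33.7343
d((-14, 18), (-2, 29)) = 16.2788
d((-14, 18), (-22, -19)) = 37.855
d((-14, 18), (2, -8)) = 30.5287
d((-14, 18), (-6, -16)) = 34.9285
d((-14, 18), (-28, 2)) = 21.2603
d((-14, 18), (-3, 14)) = 11.7047
d((-14, 18), (15, -22)) = 49.4065
d((-14, 18), (-24, -2)) = 22.3607
d((19, 25), (-2, 29)) = 21.3776
d((19, 25), (-22, -19)) = 60.1415
d((19, 25), (2, -8)) = 37.1214
d((19, 25), (-6, -16)) = 48.0208
d((19, 25), (-28, 2)) = 52.3259
d((19, 25), (-3, 14)) = 24.5967
d((19, 25), (15, -22)) = 47.1699
d((19, 25), (-24, -2)) = 50.774
d((-2, 29), (-22, -19)) = 52.0
d((-2, 29), (2, -8)) = 37.2156
d((-2, 29), (-6, -16)) = 45.1774
d((-2, 29), (-28, 2)) = 37.4833
d((-2, 29), (-3, 14)) = 15.0333
d((-2, 29), (15, -22)) = 53.7587
d((-2, 29), (-24, -2)) = 38.0132
d((-22, -19), (2, -8)) = 26.4008
d((-22, -19), (-6, -16)) = 16.2788
d((-22, -19), (-28, 2)) = 21.8403
d((-22, -19), (-3, 14)) = 38.0789
d((-22, -19), (15, -22)) = 37.1214
d((-22, -19), (-24, -2)) = 17.1172
d((2, -8), (-6, -16)) = 11.3137
d((2, -8), (-28, 2)) = 31.6228
d((2, -8), (-3, 14)) = 22.561
d((2, -8), (15, -22)) = 19.105
d((2, -8), (-24, -2)) = 26.6833
d((-6, -16), (-28, 2)) = 28.4253
d((-6, -16), (-3, 14)) = 30.1496
d((-6, -16), (15, -22)) = 21.8403
d((-6, -16), (-24, -2)) = 22.8035
d((-28, 2), (-3, 14)) = 27.7308
d((-28, 2), (15, -22)) = 49.2443
d((-28, 2), (-24, -2)) = 5.6569 <-- minimum
d((-3, 14), (15, -22)) = 40.2492
d((-3, 14), (-24, -2)) = 26.4008
d((15, -22), (-24, -2)) = 43.8292

Closest pair: (-28, 2) and (-24, -2) with distance 5.6569

The closest pair is (-28, 2) and (-24, -2) with Euclidean distance 5.6569. For 10 points, brute-force pairwise comparison is shown above. For large n, the divide-and-conquer algorithm (sort by x, recurse on halves, check the dividing strip) achieves O(n log n).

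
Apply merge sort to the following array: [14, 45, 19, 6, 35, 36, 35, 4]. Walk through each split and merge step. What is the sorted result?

Merge sort trace:

Split: [14, 45, 19, 6, 35, 36, 35, 4] -> [14, 45, 19, 6] and [35, 36, 35, 4]
  Split: [14, 45, 19, 6] -> [14, 45] and [19, 6]
    Split: [14, 45] -> [14] and [45]
    Merge: [14] + [45] -> [14, 45]
    Split: [19, 6] -> [19] and [6]
    Merge: [19] + [6] -> [6, 19]
  Merge: [14, 45] + [6, 19] -> [6, 14, 19, 45]
  Split: [35, 36, 35, 4] -> [35, 36] and [35, 4]
    Split: [35, 36] -> [35] and [36]
    Merge: [35] + [36] -> [35, 36]
    Split: [35, 4] -> [35] and [4]
    Merge: [35] + [4] -> [4, 35]
  Merge: [35, 36] + [4, 35] -> [4, 35, 35, 36]
Merge: [6, 14, 19, 45] + [4, 35, 35, 36] -> [4, 6, 14, 19, 35, 35, 36, 45]

Final sorted array: [4, 6, 14, 19, 35, 35, 36, 45]

The merge sort proceeds by recursively splitting the array and merging sorted halves.
After all merges, the sorted array is [4, 6, 14, 19, 35, 35, 36, 45].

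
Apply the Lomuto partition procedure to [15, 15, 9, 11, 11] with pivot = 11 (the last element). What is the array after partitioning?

Lomuto partition with pivot = 11:

Initial array: [15, 15, 9, 11, 11]

arr[0]=15 > 11: no swap
arr[1]=15 > 11: no swap
arr[2]=9 <= 11: swap with position 0, array becomes [9, 15, 15, 11, 11]
arr[3]=11 <= 11: swap with position 1, array becomes [9, 11, 15, 15, 11]

Place pivot at position 2: [9, 11, 11, 15, 15]
Pivot position: 2

After partitioning with pivot 11, the array becomes [9, 11, 11, 15, 15]. The pivot is placed at index 2. All elements to the left of the pivot are <= 11, and all elements to the right are > 11.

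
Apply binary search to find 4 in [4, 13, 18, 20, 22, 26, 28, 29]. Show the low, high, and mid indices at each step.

Binary search for 4 in [4, 13, 18, 20, 22, 26, 28, 29]:

lo=0, hi=7, mid=3, arr[mid]=20 -> 20 > 4, search left half
lo=0, hi=2, mid=1, arr[mid]=13 -> 13 > 4, search left half
lo=0, hi=0, mid=0, arr[mid]=4 -> Found target at index 0!

Binary search finds 4 at index 0 after 3 comparisons. The search repeatedly halves the search space by comparing with the middle element.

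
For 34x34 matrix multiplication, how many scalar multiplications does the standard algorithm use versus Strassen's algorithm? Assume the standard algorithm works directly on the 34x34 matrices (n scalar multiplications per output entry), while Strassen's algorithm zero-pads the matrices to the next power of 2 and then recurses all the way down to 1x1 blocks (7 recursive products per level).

Matrix multiplication for 34x34 matrices:

Strassen's algorithm requires power-of-2 dimensions. Pad 34x34 to 64x64 (next power of 2).

Standard algorithm: 34^3 = 39304 multiplications
Strassen's algorithm: 7^(log2(64)) = 7^6 = 117649 multiplications
Difference: 39304 - 117649 = -78345 (Strassen uses MORE here due to padding overhead — for small or just-over-power-of-2 n, padding can outweigh the per-level savings)

Standard: 39304 multiplications (34^3). Strassen: 117649 multiplications (7^6, after padding to 64x64). Strassen reduces 8 recursive multiplications to 7 at each level.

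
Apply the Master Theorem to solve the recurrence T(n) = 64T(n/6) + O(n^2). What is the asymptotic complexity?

Master Theorem for T(n) = 64T(n/6) + O(n^2):

a = 64, b = 6, c = 2
log_b(a) = log_6(64) = 2.3211

Case 1: c = 2 < log_6(64) = 2.3211
T(n) = O(n^(log_6 64))

For T(n) = 64T(n/6) + O(n^2): log_6(64) = 2.3211. This is Case 1 of the Master Theorem (c < log_b(a), work dominated by leaves), giving O(n^(log_6 64)).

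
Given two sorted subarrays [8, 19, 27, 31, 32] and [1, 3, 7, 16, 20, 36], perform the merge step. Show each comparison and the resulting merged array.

Merging process:

Compare 8 vs 1: take 1 from right. Merged: [1]
Compare 8 vs 3: take 3 from right. Merged: [1, 3]
Compare 8 vs 7: take 7 from right. Merged: [1, 3, 7]
Compare 8 vs 16: take 8 from left. Merged: [1, 3, 7, 8]
Compare 19 vs 16: take 16 from right. Merged: [1, 3, 7, 8, 16]
Compare 19 vs 20: take 19 from left. Merged: [1, 3, 7, 8, 16, 19]
Compare 27 vs 20: take 20 from right. Merged: [1, 3, 7, 8, 16, 19, 20]
Compare 27 vs 36: take 27 from left. Merged: [1, 3, 7, 8, 16, 19, 20, 27]
Compare 31 vs 36: take 31 from left. Merged: [1, 3, 7, 8, 16, 19, 20, 27, 31]
Compare 32 vs 36: take 32 from left. Merged: [1, 3, 7, 8, 16, 19, 20, 27, 31, 32]
Append remaining from right: [36]. Merged: [1, 3, 7, 8, 16, 19, 20, 27, 31, 32, 36]

Final merged array: [1, 3, 7, 8, 16, 19, 20, 27, 31, 32, 36]
Total comparisons: 10

The merged array is [1, 3, 7, 8, 16, 19, 20, 27, 31, 32, 36], requiring 10 comparisons. The merge step runs in O(n) time where n is the total number of elements.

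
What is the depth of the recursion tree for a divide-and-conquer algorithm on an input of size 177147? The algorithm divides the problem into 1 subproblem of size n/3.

For divide and conquer with division factor 3:

Problem sizes at each level:
Level 0: 177147
Level 1: 59049
Level 2: 19683
Level 3: 6561
Level 4: 2187
Level 5: 729
Level 6: 243
Level 7: 81
Level 8: 27
Level 9: 9
Level 10: 3
Level 11: 1

The root is level 0 and the size-1 base case is level 11 (the tree spans levels 0 through 11, i.e. 12 levels counting the root), so the depth is the number of divisions: log_3(177147) = 11

The recursion tree depth is log_3(177147) = 11. At each level, the problem size is divided by 3, so it takes 11 divisions to reduce to a base case of size 1. The algorithm makes 1 recursive call at each level.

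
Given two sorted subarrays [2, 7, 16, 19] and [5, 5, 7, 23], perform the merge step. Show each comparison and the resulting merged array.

Merging process:

Compare 2 vs 5: take 2 from left. Merged: [2]
Compare 7 vs 5: take 5 from right. Merged: [2, 5]
Compare 7 vs 5: take 5 from right. Merged: [2, 5, 5]
Compare 7 vs 7: take 7 from left. Merged: [2, 5, 5, 7]
Compare 16 vs 7: take 7 from right. Merged: [2, 5, 5, 7, 7]
Compare 16 vs 23: take 16 from left. Merged: [2, 5, 5, 7, 7, 16]
Compare 19 vs 23: take 19 from left. Merged: [2, 5, 5, 7, 7, 16, 19]
Append remaining from right: [23]. Merged: [2, 5, 5, 7, 7, 16, 19, 23]

Final merged array: [2, 5, 5, 7, 7, 16, 19, 23]
Total comparisons: 7

The merged array is [2, 5, 5, 7, 7, 16, 19, 23], requiring 7 comparisons. The merge step runs in O(n) time where n is the total number of elements.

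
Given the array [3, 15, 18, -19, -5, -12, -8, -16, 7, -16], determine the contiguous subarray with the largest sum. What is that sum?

Using Kadane's algorithm on [3, 15, 18, -19, -5, -12, -8, -16, 7, -16]:

Scanning through the array:
Position 1 (value 15): max_ending_here = 18, max_so_far = 18
Position 2 (value 18): max_ending_here = 36, max_so_far = 36
Position 3 (value -19): max_ending_here = 17, max_so_far = 36
Position 4 (value -5): max_ending_here = 12, max_so_far = 36
Position 5 (value -12): max_ending_here = 0, max_so_far = 36
Position 6 (value -8): max_ending_here = -8, max_so_far = 36
Position 7 (value -16): max_ending_here = -16, max_so_far = 36
Position 8 (value 7): max_ending_here = 7, max_so_far = 36
Position 9 (value -16): max_ending_here = -9, max_so_far = 36

Maximum subarray: [3, 15, 18]
Maximum sum: 36

The maximum subarray is [3, 15, 18] with sum 36. This subarray runs from index 0 to index 2.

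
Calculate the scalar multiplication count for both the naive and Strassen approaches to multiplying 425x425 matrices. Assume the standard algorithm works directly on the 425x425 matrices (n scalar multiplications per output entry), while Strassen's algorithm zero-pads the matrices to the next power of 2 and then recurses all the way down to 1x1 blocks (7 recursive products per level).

Matrix multiplication for 425x425 matrices:

Strassen's algorithm requires power-of-2 dimensions. Pad 425x425 to 512x512 (next power of 2).

Standard algorithm: 425^3 = 76765625 multiplications
Strassen's algorithm: 7^(log2(512)) = 7^9 = 40353607 multiplications
Savings: 76765625 - 40353607 = 36412018 multiplications

Standard: 76765625 multiplications (425^3). Strassen: 40353607 multiplications (7^9, after padding to 512x512). Strassen reduces 8 recursive multiplications to 7 at each level.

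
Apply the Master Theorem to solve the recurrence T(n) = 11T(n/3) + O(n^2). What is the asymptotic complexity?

Master Theorem for T(n) = 11T(n/3) + O(n^2):

a = 11, b = 3, c = 2
log_b(a) = log_3(11) = 2.1827

Case 1: c = 2 < log_3(11) = 2.1827
T(n) = O(n^(log_3 11))

For T(n) = 11T(n/3) + O(n^2): log_3(11) = 2.1827. This is Case 1 of the Master Theorem (c < log_b(a), work dominated by leaves), giving O(n^(log_3 11)).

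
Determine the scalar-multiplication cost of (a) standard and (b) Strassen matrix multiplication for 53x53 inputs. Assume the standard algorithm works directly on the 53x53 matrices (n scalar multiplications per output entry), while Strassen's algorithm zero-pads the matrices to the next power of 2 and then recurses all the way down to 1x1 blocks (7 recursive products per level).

Matrix multiplication for 53x53 matrices:

Strassen's algorithm requires power-of-2 dimensions. Pad 53x53 to 64x64 (next power of 2).

Standard algorithm: 53^3 = 148877 multiplications
Strassen's algorithm: 7^(log2(64)) = 7^6 = 117649 multiplications
Savings: 148877 - 117649 = 31228 multiplications

Standard: 148877 multiplications (53^3). Strassen: 117649 multiplications (7^6, after padding to 64x64). Strassen reduces 8 recursive multiplications to 7 at each level.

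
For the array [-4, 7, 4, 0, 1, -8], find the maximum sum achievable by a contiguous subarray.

Using Kadane's algorithm on [-4, 7, 4, 0, 1, -8]:

Scanning through the array:
Position 1 (value 7): max_ending_here = 7, max_so_far = 7
Position 2 (value 4): max_ending_here = 11, max_so_far = 11
Position 3 (value 0): max_ending_here = 11, max_so_far = 11
Position 4 (value 1): max_ending_here = 12, max_so_far = 12
Position 5 (value -8): max_ending_here = 4, max_so_far = 12

Maximum subarray: [7, 4, 0, 1]
Maximum sum: 12

The maximum subarray is [7, 4, 0, 1] with sum 12. This subarray runs from index 1 to index 4.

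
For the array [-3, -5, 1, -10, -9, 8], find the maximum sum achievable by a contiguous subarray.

Using Kadane's algorithm on [-3, -5, 1, -10, -9, 8]:

Scanning through the array:
Position 1 (value -5): max_ending_here = -5, max_so_far = -3
Position 2 (value 1): max_ending_here = 1, max_so_far = 1
Position 3 (value -10): max_ending_here = -9, max_so_far = 1
Position 4 (value -9): max_ending_here = -9, max_so_far = 1
Position 5 (value 8): max_ending_here = 8, max_so_far = 8

Maximum subarray: [8]
Maximum sum: 8

The maximum subarray is [8] with sum 8. This subarray runs from index 5 to index 5.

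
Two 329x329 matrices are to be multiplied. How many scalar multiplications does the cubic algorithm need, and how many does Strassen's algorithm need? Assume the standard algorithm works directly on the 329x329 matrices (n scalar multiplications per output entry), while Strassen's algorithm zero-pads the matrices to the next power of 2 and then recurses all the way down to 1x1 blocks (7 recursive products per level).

Matrix multiplication for 329x329 matrices:

Strassen's algorithm requires power-of-2 dimensions. Pad 329x329 to 512x512 (next power of 2).

Standard algorithm: 329^3 = 35611289 multiplications
Strassen's algorithm: 7^(log2(512)) = 7^9 = 40353607 multiplications
Difference: 35611289 - 40353607 = -4742318 (Strassen uses MORE here due to padding overhead — for small or just-over-power-of-2 n, padding can outweigh the per-level savings)

Standard: 35611289 multiplications (329^3). Strassen: 40353607 multiplications (7^9, after padding to 512x512). Strassen reduces 8 recursive multiplications to 7 at each level.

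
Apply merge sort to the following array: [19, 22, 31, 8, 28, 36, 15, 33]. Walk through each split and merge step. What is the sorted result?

Merge sort trace:

Split: [19, 22, 31, 8, 28, 36, 15, 33] -> [19, 22, 31, 8] and [28, 36, 15, 33]
  Split: [19, 22, 31, 8] -> [19, 22] and [31, 8]
    Split: [19, 22] -> [19] and [22]
    Merge: [19] + [22] -> [19, 22]
    Split: [31, 8] -> [31] and [8]
    Merge: [31] + [8] -> [8, 31]
  Merge: [19, 22] + [8, 31] -> [8, 19, 22, 31]
  Split: [28, 36, 15, 33] -> [28, 36] and [15, 33]
    Split: [28, 36] -> [28] and [36]
    Merge: [28] + [36] -> [28, 36]
    Split: [15, 33] -> [15] and [33]
    Merge: [15] + [33] -> [15, 33]
  Merge: [28, 36] + [15, 33] -> [15, 28, 33, 36]
Merge: [8, 19, 22, 31] + [15, 28, 33, 36] -> [8, 15, 19, 22, 28, 31, 33, 36]

Final sorted array: [8, 15, 19, 22, 28, 31, 33, 36]

The merge sort proceeds by recursively splitting the array and merging sorted halves.
After all merges, the sorted array is [8, 15, 19, 22, 28, 31, 33, 36].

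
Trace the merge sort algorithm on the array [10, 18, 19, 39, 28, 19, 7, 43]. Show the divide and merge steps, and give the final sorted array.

Merge sort trace:

Split: [10, 18, 19, 39, 28, 19, 7, 43] -> [10, 18, 19, 39] and [28, 19, 7, 43]
  Split: [10, 18, 19, 39] -> [10, 18] and [19, 39]
    Split: [10, 18] -> [10] and [18]
    Merge: [10] + [18] -> [10, 18]
    Split: [19, 39] -> [19] and [39]
    Merge: [19] + [39] -> [19, 39]
  Merge: [10, 18] + [19, 39] -> [10, 18, 19, 39]
  Split: [28, 19, 7, 43] -> [28, 19] and [7, 43]
    Split: [28, 19] -> [28] and [19]
    Merge: [28] + [19] -> [19, 28]
    Split: [7, 43] -> [7] and [43]
    Merge: [7] + [43] -> [7, 43]
  Merge: [19, 28] + [7, 43] -> [7, 19, 28, 43]
Merge: [10, 18, 19, 39] + [7, 19, 28, 43] -> [7, 10, 18, 19, 19, 28, 39, 43]

Final sorted array: [7, 10, 18, 19, 19, 28, 39, 43]

The merge sort proceeds by recursively splitting the array and merging sorted halves.
After all merges, the sorted array is [7, 10, 18, 19, 19, 28, 39, 43].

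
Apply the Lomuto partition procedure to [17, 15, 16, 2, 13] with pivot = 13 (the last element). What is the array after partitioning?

Lomuto partition with pivot = 13:

Initial array: [17, 15, 16, 2, 13]

arr[0]=17 > 13: no swap
arr[1]=15 > 13: no swap
arr[2]=16 > 13: no swap
arr[3]=2 <= 13: swap with position 0, array becomes [2, 15, 16, 17, 13]

Place pivot at position 1: [2, 13, 16, 17, 15]
Pivot position: 1

After partitioning with pivot 13, the array becomes [2, 13, 16, 17, 15]. The pivot is placed at index 1. All elements to the left of the pivot are <= 13, and all elements to the right are > 13.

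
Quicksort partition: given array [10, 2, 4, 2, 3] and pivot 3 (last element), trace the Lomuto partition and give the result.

Lomuto partition with pivot = 3:

Initial array: [10, 2, 4, 2, 3]

arr[0]=10 > 3: no swap
arr[1]=2 <= 3: swap with position 0, array becomes [2, 10, 4, 2, 3]
arr[2]=4 > 3: no swap
arr[3]=2 <= 3: swap with position 1, array becomes [2, 2, 4, 10, 3]

Place pivot at position 2: [2, 2, 3, 10, 4]
Pivot position: 2

After partitioning with pivot 3, the array becomes [2, 2, 3, 10, 4]. The pivot is placed at index 2. All elements to the left of the pivot are <= 3, and all elements to the right are > 3.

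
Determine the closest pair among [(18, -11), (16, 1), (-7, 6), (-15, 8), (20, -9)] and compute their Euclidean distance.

Computing all pairwise distances among 5 points:

d((18, -11), (16, 1)) = 12.1655
d((18, -11), (-7, 6)) = 30.2324
d((18, -11), (-15, 8)) = 38.0789
d((18, -11), (20, -9)) = 2.8284 <-- minimum
d((16, 1), (-7, 6)) = 23.5372
d((16, 1), (-15, 8)) = 31.7805
d((16, 1), (20, -9)) = 10.7703
d((-7, 6), (-15, 8)) = 8.2462
d((-7, 6), (20, -9)) = 30.8869
d((-15, 8), (20, -9)) = 38.9102

Closest pair: (18, -11) and (20, -9) with distance 2.8284

The closest pair is (18, -11) and (20, -9) with Euclidean distance 2.8284. For 5 points, brute-force pairwise comparison is shown above. For large n, the divide-and-conquer algorithm (sort by x, recurse on halves, check the dividing strip) achieves O(n log n).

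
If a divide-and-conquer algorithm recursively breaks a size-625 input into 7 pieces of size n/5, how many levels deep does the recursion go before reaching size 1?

For divide and conquer with division factor 5:

Problem sizes at each level:
Level 0: 625
Level 1: 125
Level 2: 25
Level 3: 5
Level 4: 1

The root is level 0 and the size-1 base case is level 4 (the tree spans levels 0 through 4, i.e. 5 levels counting the root), so the depth is the number of divisions: log_5(625) = 4

The recursion tree depth is log_5(625) = 4. At each level, the problem size is divided by 5, so it takes 4 divisions to reduce to a base case of size 1. The algorithm makes 7 recursive calls at each level.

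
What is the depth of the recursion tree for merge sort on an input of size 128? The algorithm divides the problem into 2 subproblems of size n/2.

For divide and conquer with division factor 2:

Problem sizes at each level:
Level 0: 128
Level 1: 64
Level 2: 32
Level 3: 16
Level 4: 8
Level 5: 4
Level 6: 2
Level 7: 1

The root is level 0 and the size-1 base case is level 7 (the tree spans levels 0 through 7, i.e. 8 levels counting the root), so the depth is the number of divisions: log_2(128) = 7

The recursion tree depth is log_2(128) = 7. At each level, the problem size is divided by 2, so it takes 7 divisions to reduce to a base case of size 1. The algorithm makes 2 recursive calls at each level.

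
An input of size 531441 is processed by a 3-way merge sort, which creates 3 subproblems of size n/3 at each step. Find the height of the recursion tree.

For divide and conquer with division factor 3:

Problem sizes at each level:
Level 0: 531441
Level 1: 177147
Level 2: 59049
Level 3: 19683
Level 4: 6561
Level 5: 2187
Level 6: 729
Level 7: 243
Level 8: 81
Level 9: 27
Level 10: 9
Level 11: 3
Level 12: 1

The root is level 0 and the size-1 base case is level 12 (the tree spans levels 0 through 12, i.e. 13 levels counting the root), so the depth is the number of divisions: log_3(531441) = 12

The recursion tree depth is log_3(531441) = 12. At each level, the problem size is divided by 3, so it takes 12 divisions to reduce to a base case of size 1. The algorithm makes 3 recursive calls at each level.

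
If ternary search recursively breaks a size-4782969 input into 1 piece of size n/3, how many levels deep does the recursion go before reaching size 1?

For divide and conquer with division factor 3:

Problem sizes at each level:
Level 0: 4782969
Level 1: 1594323
Level 2: 531441
Level 3: 177147
Level 4: 59049
Level 5: 19683
Level 6: 6561
Level 7: 2187
Level 8: 729
Level 9: 243
Level 10: 81
Level 11: 27
Level 12: 9
Level 13: 3
Level 14: 1

The root is level 0 and the size-1 base case is level 14 (the tree spans levels 0 through 14, i.e. 15 levels counting the root), so the depth is the number of divisions: log_3(4782969) = 14

The recursion tree depth is log_3(4782969) = 14. At each level, the problem size is divided by 3, so it takes 14 divisions to reduce to a base case of size 1. The algorithm makes 1 recursive call at each level.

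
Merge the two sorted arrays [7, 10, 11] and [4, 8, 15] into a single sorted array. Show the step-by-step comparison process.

Merging process:

Compare 7 vs 4: take 4 from right. Merged: [4]
Compare 7 vs 8: take 7 from left. Merged: [4, 7]
Compare 10 vs 8: take 8 from right. Merged: [4, 7, 8]
Compare 10 vs 15: take 10 from left. Merged: [4, 7, 8, 10]
Compare 11 vs 15: take 11 from left. Merged: [4, 7, 8, 10, 11]
Append remaining from right: [15]. Merged: [4, 7, 8, 10, 11, 15]

Final merged array: [4, 7, 8, 10, 11, 15]
Total comparisons: 5

The merged array is [4, 7, 8, 10, 11, 15], requiring 5 comparisons. The merge step runs in O(n) time where n is the total number of elements.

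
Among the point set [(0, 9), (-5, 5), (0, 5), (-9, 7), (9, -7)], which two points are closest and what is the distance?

Computing all pairwise distances among 5 points:

d((0, 9), (-5, 5)) = 6.4031
d((0, 9), (0, 5)) = 4.0 <-- minimum
d((0, 9), (-9, 7)) = 9.2195
d((0, 9), (9, -7)) = 18.3576
d((-5, 5), (0, 5)) = 5.0
d((-5, 5), (-9, 7)) = 4.4721
d((-5, 5), (9, -7)) = 18.4391
d((0, 5), (-9, 7)) = 9.2195
d((0, 5), (9, -7)) = 15.0
d((-9, 7), (9, -7)) = 22.8035

Closest pair: (0, 9) and (0, 5) with distance 4.0

The closest pair is (0, 9) and (0, 5) with Euclidean distance 4.0. For 5 points, brute-force pairwise comparison is shown above. For large n, the divide-and-conquer algorithm (sort by x, recurse on halves, check the dividing strip) achieves O(n log n).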